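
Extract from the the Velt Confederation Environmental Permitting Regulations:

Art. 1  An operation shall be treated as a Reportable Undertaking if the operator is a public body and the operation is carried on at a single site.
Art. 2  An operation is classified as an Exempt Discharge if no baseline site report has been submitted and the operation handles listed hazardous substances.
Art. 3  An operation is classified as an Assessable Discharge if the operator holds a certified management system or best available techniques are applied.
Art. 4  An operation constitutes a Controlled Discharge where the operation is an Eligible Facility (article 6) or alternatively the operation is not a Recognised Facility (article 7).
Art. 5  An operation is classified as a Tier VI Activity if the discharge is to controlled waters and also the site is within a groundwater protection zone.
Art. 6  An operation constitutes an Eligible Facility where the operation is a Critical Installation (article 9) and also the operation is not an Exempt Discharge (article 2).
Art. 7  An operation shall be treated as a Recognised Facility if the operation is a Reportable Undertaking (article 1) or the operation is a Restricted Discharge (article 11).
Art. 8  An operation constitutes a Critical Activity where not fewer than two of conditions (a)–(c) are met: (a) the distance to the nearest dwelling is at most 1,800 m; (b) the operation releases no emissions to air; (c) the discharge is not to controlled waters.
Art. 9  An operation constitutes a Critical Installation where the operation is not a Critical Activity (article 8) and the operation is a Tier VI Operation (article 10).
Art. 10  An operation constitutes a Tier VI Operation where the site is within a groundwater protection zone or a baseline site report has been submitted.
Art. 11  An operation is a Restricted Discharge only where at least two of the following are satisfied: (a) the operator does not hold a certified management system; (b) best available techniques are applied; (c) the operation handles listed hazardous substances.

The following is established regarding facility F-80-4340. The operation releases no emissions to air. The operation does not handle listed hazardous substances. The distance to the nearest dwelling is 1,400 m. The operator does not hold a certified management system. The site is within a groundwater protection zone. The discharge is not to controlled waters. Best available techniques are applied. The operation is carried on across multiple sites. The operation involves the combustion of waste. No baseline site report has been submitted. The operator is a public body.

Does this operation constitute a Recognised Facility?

Yes

Under article 1: the operator is a public body? yes; and the operation is carried on at a single site? no. So the operation is not a Reportable Undertaking.
Under article 11: the operator does not hold a certified management system? yes; best available techniques are applied? yes; the operation handles listed hazardous substances? no — 2 of 3 hold (need ≥2) → satisfied.
Under article 7: Reportable Undertaking (article 1)? no; or Restricted Discharge (article 11)? yes. So the operation is a Recognised Facility.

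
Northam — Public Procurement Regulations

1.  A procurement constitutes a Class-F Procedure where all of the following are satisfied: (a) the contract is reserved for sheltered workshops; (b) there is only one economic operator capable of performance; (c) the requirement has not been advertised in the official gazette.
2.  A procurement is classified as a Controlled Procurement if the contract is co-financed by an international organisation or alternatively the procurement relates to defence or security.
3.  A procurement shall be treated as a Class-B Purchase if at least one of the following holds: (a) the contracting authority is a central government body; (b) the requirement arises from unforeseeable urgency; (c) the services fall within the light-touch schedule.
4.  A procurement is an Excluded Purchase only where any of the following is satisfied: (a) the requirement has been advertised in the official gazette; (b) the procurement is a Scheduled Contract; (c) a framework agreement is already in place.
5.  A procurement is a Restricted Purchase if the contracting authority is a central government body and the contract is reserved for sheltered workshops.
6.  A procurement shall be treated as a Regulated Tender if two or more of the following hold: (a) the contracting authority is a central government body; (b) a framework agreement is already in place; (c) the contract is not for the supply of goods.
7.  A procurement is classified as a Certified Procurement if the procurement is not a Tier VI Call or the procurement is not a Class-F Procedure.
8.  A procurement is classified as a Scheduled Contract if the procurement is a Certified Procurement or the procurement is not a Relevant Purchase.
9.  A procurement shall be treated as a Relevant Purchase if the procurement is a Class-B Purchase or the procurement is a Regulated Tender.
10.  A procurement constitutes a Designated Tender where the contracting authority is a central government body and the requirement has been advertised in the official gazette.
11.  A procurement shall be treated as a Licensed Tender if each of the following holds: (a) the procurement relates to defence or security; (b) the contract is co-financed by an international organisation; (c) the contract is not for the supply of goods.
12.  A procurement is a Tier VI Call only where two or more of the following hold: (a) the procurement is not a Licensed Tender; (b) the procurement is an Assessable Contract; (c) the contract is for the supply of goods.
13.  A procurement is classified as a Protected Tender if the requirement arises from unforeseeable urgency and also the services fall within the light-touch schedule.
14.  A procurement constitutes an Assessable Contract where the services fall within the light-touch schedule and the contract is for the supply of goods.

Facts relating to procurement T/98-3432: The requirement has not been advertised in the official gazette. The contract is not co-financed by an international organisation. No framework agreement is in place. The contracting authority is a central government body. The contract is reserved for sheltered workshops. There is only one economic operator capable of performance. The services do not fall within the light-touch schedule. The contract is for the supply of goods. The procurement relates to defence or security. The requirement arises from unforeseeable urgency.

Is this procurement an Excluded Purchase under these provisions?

Under paragraph 11: the procurement relates to defence or security? yes; and the contract is co-financed by an international organisation? no; and the contract is not for the supply of goods? no. So the procurement is not a Licensed Tender.
Under paragraph 14: the services fall within the light-touch schedule? no; and the contract is for the supply of goods? yes. So the procurement is not an Assessable Contract.
Under paragraph 12: not a Licensed Tender (paragraph 11)? yes; Assessable Contract (paragraph 14)? no; the contract is for the supply of goods? yes — 2 of 3 hold (need ≥2) → satisfied.
Under paragraph 1: the contract is reserved for sheltered workshops? yes; and there is only one economic operator capable of performance? yes; and the requirement has not been advertised in the official gazette? yes. So the procurement is a Class-F Procedure.
Under paragraph 7: not a Tier VI Call (paragraph 12)? no; or not a Class-F Procedure (paragraph 1)? no. So the procurement is not a Certified Procurement.
Under paragraph 3: the contracting authority is a central government body? yes; or the requirement arises from unforeseeable urgency? yes; or the services fall within the light-touch schedule? no. So the procurement is a Class-B Purchase.
Under paragraph 6: the contracting authority is a central government body? yes; a framework agreement is already in place? no; the contract is not for the supply of goods? no — 1 of 3 hold (need ≥2) → not satisfied.
Under paragraph 9: Class-B Purchase (paragraph 3)? yes; or Regulated Tender (paragraph 6)? no. So the procurement is a Relevant Purchase.
Under paragraph 8: Certified Procurement (paragraph 7)? no; or not a Relevant Purchase (paragraph 9)? no. So the procurement is not a Scheduled Contract.
Under paragraph 4: the requirement has been advertised in the official gazette? no; or Scheduled Contract (paragraph 8)? no; or a framework agreement is already in place? no. So the procurement is not an Excluded Purchase.

No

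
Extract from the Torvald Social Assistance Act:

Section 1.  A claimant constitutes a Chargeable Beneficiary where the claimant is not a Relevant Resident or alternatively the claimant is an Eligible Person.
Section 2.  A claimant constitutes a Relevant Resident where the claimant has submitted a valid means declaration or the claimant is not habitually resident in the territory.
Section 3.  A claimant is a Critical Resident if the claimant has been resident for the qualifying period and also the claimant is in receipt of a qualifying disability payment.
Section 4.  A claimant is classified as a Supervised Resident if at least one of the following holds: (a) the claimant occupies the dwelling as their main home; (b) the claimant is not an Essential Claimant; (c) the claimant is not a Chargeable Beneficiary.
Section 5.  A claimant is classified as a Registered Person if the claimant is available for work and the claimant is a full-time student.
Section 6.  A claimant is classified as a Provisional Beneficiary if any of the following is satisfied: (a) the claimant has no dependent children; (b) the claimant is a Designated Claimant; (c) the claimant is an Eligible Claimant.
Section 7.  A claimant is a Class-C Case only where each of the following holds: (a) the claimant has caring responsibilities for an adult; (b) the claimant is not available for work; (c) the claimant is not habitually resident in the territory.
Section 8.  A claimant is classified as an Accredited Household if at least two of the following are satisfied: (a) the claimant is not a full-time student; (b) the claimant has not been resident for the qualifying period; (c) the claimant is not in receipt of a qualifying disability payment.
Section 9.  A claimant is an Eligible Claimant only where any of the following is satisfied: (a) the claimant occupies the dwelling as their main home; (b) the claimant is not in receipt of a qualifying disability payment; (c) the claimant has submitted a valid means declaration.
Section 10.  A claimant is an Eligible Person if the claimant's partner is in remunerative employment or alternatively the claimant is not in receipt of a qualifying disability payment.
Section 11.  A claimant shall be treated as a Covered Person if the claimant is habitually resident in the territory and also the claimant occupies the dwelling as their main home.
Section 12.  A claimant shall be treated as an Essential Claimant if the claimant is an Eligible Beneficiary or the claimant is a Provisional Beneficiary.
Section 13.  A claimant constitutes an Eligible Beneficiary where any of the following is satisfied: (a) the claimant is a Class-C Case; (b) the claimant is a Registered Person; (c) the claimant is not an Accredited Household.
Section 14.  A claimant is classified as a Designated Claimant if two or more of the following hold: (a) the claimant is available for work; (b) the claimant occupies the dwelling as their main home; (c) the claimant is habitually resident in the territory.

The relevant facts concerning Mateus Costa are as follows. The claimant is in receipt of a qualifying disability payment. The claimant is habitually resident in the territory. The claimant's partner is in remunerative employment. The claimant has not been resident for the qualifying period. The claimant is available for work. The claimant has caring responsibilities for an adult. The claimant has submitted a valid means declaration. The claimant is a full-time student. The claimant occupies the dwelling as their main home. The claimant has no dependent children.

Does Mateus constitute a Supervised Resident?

section 7 — Class-C Case: [the claimant has caring responsibilities for an adult? yes] AND [the claimant is not available for work? no] AND [the claimant is not habitually resident in the territory? no] → not satisfied.
section 5 — Registered Person: [the claimant is available for work? yes] AND [the claimant is a full-time student? yes] → satisfied.
section 8 — Accredited Household: the claimant is not a full-time student? no; the claimant has not been resident for the qualifying period? yes; the claimant is not in receipt of a qualifying disability payment? no — 1 of 3 hold (need ≥2) → not satisfied.
section 13 — Eligible Beneficiary: [Class-C Case (section 7)? no] OR [Registered Person (section 5)? yes] OR [not an Accredited Household (section 8)? yes] → satisfied.
section 14 — Designated Claimant: the claimant is available for work? yes; the claimant occupies the dwelling as their main home? yes; the claimant is habitually resident in the territory? yes — 3 of 3 hold (need ≥2) → satisfied.
section 9 — Eligible Claimant: [the claimant occupies the dwelling as their main home? yes] OR [the claimant is not in receipt of a qualifying disability payment? no] OR [the claimant has submitted a valid means declaration? yes] → satisfied.
section 6 — Provisional Beneficiary: [the claimant has no dependent children? yes] OR [Designated Claimant (section 14)? yes] OR [Eligible Claimant (section 9)? yes] → satisfied.
section 12 — Essential Claimant: [Eligible Beneficiary (section 13)? yes] OR [Provisional Beneficiary (section 6)? yes] → satisfied.
section 2 — Relevant Resident: [the claimant has submitted a valid means declaration? yes] OR [the claimant is not habitually resident in the territory? no] → satisfied.
section 10 — Eligible Person: [the claimant's partner is in remunerative employment? yes] OR [the claimant is not in receipt of a qualifying disability payment? no] → satisfied.
section 1 — Chargeable Beneficiary: [not a Relevant Resident (section 2)? no] OR [Eligible Person (section 10)? yes] → satisfied.
section 4 — Supervised Resident: [the claimant occupies the dwelling as their main home? yes] OR [not an Essential Claimant (section 12)? no] OR [not a Chargeable Beneficiary (section 1)? no] → satisfied.

Yes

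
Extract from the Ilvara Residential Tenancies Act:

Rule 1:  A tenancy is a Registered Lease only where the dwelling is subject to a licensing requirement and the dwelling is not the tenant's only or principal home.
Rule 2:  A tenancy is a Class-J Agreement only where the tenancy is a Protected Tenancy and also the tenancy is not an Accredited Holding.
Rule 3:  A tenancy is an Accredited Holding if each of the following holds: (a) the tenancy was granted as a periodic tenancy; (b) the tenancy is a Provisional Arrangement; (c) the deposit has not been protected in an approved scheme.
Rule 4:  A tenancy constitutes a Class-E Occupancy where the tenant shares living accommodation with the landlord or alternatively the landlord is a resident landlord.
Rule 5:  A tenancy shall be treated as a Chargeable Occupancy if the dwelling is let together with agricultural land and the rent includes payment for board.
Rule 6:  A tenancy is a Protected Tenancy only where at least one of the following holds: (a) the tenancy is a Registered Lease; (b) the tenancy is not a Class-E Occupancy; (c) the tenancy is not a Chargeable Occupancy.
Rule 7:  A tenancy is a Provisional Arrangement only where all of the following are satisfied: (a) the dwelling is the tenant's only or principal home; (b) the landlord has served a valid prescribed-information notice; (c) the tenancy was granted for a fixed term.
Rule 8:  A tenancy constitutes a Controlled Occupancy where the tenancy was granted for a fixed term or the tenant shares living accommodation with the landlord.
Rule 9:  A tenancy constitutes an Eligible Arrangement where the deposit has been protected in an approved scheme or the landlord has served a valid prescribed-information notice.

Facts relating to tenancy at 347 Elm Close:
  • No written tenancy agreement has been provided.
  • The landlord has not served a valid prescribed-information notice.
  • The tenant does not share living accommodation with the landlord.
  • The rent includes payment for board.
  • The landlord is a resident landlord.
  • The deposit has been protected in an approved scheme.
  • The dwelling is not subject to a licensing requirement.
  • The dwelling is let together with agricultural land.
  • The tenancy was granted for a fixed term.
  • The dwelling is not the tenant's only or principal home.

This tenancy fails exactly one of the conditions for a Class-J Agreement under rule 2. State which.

Protected Tenancy

rule 1 — Registered Lease: [the dwelling is subject to a licensing requirement? no] AND [the dwelling is not the tenant's only or principal home? yes] → not satisfied.
rule 4 — Class-E Occupancy: [the tenant shares living accommodation with the landlord? no] OR [the landlord is a resident landlord? yes] → satisfied.
rule 5 — Chargeable Occupancy: [the dwelling is let together with agricultural land? yes] AND [the rent includes payment for board? yes] → satisfied.
rule 6 — Protected Tenancy: [Registered Lease (rule 1)? no] OR [not a Class-E Occupancy (rule 4)? no] OR [not a Chargeable Occupancy (rule 5)? no] → not satisfied.
rule 7 — Provisional Arrangement: [the dwelling is the tenant's only or principal home? no] AND [the landlord has served a valid prescribed-information notice? no] AND [the tenancy was granted for a fixed term? yes] → not satisfied.
rule 3 — Accredited Holding: [the tenancy was granted as a periodic tenancy? no] AND [Provisional Arrangement (rule 7)? no] AND [the deposit has not been protected in an approved scheme? no] → not satisfied.
rule 2 — Class-J Agreement: [Protected Tenancy (rule 6)? no] AND [not an Accredited Holding (rule 3)? yes] → not satisfied.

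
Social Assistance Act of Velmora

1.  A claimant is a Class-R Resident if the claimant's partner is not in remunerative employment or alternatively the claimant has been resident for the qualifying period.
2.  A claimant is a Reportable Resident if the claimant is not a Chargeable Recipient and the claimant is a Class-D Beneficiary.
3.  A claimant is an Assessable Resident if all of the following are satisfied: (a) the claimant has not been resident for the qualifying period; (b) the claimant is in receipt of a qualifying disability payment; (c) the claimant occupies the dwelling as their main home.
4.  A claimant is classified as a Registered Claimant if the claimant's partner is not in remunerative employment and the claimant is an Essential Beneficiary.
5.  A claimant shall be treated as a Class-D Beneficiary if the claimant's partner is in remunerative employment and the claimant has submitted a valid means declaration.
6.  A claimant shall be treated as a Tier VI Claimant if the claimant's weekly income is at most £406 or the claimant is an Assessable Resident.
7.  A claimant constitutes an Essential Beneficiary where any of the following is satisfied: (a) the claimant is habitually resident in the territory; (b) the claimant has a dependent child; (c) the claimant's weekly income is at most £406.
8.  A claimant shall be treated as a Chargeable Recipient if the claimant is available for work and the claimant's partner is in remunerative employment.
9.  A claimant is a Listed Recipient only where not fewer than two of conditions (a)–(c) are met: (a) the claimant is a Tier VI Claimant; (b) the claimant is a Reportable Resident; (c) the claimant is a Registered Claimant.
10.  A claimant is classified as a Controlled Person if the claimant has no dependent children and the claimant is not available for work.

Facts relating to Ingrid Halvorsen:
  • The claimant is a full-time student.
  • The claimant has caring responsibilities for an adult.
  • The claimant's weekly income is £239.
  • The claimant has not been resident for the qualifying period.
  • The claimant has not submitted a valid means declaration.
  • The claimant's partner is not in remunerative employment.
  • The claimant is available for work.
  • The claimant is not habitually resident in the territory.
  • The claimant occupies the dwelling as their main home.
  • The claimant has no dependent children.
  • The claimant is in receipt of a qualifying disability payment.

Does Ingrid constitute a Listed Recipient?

Yes

paragraph 3 — Assessable Resident: [the claimant has not been resident for the qualifying period? yes] AND [the claimant is in receipt of a qualifying disability payment? yes] AND [the claimant occupies the dwelling as their main home? yes] → satisfied.
paragraph 6 — Tier VI Claimant: [claimant's weekly income: £239 ≤ £406? yes] OR [Assessable Resident (paragraph 3)? yes] → satisfied.
paragraph 8 — Chargeable Recipient: [the claimant is available for work? yes] AND [the claimant's partner is in remunerative employment? no] → not satisfied.
paragraph 5 — Class-D Beneficiary: [the claimant's partner is in remunerative employment? no] AND [the claimant has submitted a valid means declaration? no] → not satisfied.
paragraph 2 — Reportable Resident: [not a Chargeable Recipient (paragraph 8)? yes] AND [Class-D Beneficiary (paragraph 5)? no] → not satisfied.
paragraph 7 — Essential Beneficiary: [the claimant is habitually resident in the territory? no] OR [the claimant has a dependent child? no] OR [claimant's weekly income: £239 ≤ £406? yes] → satisfied.
paragraph 4 — Registered Claimant: [the claimant's partner is not in remunerative employment? yes] AND [Essential Beneficiary (paragraph 7)? yes] → satisfied.
paragraph 9 — Listed Recipient: Tier VI Claimant (paragraph 6)? yes; Reportable Resident (paragraph 2)? no; Registered Claimant (paragraph 4)? yes — 2 of 3 hold (need ≥2) → satisfied.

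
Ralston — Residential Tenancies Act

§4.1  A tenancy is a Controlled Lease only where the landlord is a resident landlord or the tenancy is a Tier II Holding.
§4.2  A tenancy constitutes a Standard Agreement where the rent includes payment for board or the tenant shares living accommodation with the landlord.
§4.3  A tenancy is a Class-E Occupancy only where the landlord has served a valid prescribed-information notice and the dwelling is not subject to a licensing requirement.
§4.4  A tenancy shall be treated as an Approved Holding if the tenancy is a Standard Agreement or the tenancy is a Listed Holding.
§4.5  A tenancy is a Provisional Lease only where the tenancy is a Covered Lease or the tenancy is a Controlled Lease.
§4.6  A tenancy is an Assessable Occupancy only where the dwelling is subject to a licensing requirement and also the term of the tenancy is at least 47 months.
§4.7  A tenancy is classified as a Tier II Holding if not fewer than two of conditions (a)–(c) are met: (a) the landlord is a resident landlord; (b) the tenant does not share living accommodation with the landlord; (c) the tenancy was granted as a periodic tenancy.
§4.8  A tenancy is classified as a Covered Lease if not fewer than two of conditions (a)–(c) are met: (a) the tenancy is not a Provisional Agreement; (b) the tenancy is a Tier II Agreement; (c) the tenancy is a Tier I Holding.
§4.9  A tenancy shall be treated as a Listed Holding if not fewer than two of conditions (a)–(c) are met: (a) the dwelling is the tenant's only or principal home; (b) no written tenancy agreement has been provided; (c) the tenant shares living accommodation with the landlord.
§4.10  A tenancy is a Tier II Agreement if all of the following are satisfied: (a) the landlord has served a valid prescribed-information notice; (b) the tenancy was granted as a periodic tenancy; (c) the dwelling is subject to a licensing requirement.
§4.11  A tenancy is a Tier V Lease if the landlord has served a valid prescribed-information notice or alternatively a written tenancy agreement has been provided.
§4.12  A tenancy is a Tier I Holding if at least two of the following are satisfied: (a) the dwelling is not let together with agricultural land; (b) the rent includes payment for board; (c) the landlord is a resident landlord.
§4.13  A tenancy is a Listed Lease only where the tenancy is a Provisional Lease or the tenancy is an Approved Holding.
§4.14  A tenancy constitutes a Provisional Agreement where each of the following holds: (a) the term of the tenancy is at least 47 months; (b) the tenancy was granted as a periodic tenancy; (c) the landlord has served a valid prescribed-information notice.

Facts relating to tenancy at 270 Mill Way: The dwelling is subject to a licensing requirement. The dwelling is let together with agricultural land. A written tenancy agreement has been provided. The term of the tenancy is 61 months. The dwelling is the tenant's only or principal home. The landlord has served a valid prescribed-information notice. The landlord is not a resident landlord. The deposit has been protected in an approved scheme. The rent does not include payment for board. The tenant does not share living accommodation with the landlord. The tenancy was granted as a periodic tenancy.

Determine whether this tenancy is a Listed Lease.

Under §4.14: term of the tenancy: 61 months ≥ 47 months? yes; and the tenancy was granted as a periodic tenancy? yes; and the landlord has served a valid prescribed-information notice? yes. So the tenancy is a Provisional Agreement.
Under §4.10: the landlord has served a valid prescribed-information notice? yes; and the tenancy was granted as a periodic tenancy? yes; and the dwelling is subject to a licensing requirement? yes. So the tenancy is a Tier II Agreement.
Under §4.12: the dwelling is not let together with agricultural land? no; the rent includes payment for board? no; the landlord is a resident landlord? no — 0 of 3 hold (need ≥2) → not satisfied.
Under §4.8: not a Provisional Agreement (§4.14)? no; Tier II Agreement (§4.10)? yes; Tier I Holding (§4.12)? no — 1 of 3 hold (need ≥2) → not satisfied.
Under §4.7: the landlord is a resident landlord? no; the tenant does not share living accommodation with the landlord? yes; the tenancy was granted as a periodic tenancy? yes — 2 of 3 hold (need ≥2) → satisfied.
Under §4.1: the landlord is a resident landlord? no; or Tier II Holding (§4.7)? yes. So the tenancy is a Controlled Lease.
Under §4.5: Covered Lease (§4.8)? no; or Controlled Lease (§4.1)? yes. So the tenancy is a Provisional Lease.
Under §4.2: the rent includes payment for board? no; or the tenant shares living accommodation with the landlord? no. So the tenancy is not a Standard Agreement.
Under §4.9: the dwelling is the tenant's only or principal home? yes; no written tenancy agreement has been provided? no; the tenant shares living accommodation with the landlord? no — 1 of 3 hold (need ≥2) → not satisfied.
Under §4.4: Standard Agreement (§4.2)? no; or Listed Holding (§4.9)? no. So the tenancy is not an Approved Holding.
Under §4.13: Provisional Lease (§4.5)? yes; or Approved Holding (§4.4)? no. So the tenancy is a Listed Lease.

Yes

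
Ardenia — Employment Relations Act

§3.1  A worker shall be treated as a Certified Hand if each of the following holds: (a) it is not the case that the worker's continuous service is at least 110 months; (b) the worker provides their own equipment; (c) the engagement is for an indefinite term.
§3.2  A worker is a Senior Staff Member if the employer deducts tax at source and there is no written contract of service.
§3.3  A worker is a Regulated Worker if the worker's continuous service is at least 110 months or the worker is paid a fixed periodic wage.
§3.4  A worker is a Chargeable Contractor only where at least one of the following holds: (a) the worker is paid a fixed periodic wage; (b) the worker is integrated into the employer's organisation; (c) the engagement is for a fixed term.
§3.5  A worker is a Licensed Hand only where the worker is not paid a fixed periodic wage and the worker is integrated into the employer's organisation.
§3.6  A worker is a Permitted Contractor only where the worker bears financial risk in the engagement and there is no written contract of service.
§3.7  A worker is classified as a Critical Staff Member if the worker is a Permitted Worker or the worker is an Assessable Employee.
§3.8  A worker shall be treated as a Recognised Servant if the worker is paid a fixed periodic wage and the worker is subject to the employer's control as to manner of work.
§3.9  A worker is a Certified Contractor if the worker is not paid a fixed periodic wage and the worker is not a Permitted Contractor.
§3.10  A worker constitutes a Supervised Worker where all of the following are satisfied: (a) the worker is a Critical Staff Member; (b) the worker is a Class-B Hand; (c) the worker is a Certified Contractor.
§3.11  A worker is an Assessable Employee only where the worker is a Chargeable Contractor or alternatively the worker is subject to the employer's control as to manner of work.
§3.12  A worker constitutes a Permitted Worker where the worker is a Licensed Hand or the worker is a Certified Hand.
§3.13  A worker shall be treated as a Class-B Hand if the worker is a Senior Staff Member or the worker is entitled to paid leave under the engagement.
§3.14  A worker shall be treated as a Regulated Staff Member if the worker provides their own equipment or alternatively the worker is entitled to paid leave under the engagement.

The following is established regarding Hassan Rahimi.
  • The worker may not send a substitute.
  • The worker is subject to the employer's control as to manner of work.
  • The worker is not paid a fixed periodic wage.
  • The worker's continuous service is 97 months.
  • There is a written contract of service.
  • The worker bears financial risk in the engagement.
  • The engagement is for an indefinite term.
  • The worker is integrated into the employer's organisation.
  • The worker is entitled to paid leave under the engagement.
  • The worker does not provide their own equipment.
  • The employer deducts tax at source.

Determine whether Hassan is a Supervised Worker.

Yes

§3.5 — Licensed Hand: [the worker is not paid a fixed periodic wage? yes] AND [the worker is integrated into the employer's organisation? yes] → satisfied.
§3.1 — Certified Hand: [worker's continuous service: 97 months ≥ 110 months? no, so negated condition yes] AND [the worker provides their own equipment? no] AND [the engagement is for an indefinite term? yes] → not satisfied.
§3.12 — Permitted Worker: [Licensed Hand (§3.5)? yes] OR [Certified Hand (§3.1)? no] → satisfied.
§3.4 — Chargeable Contractor: [the worker is paid a fixed periodic wage? no] OR [the worker is integrated into the employer's organisation? yes] OR [the engagement is for a fixed term? no] → satisfied.
§3.11 — Assessable Employee: [Chargeable Contractor (§3.4)? yes] OR [the worker is subject to the employer's control as to manner of work? yes] → satisfied.
§3.7 — Critical Staff Member: [Permitted Worker (§3.12)? yes] OR [Assessable Employee (§3.11)? yes] → satisfied.
§3.2 — Senior Staff Member: [the employer deducts tax at source? yes] AND [there is no written contract of service? no] → not satisfied.
§3.13 — Class-B Hand: [Senior Staff Member (§3.2)? no] OR [the worker is entitled to paid leave under the engagement? yes] → satisfied.
§3.6 — Permitted Contractor: [the worker bears financial risk in the engagement? yes] AND [there is no written contract of service? no] → not satisfied.
§3.9 — Certified Contractor: [the worker is not paid a fixed periodic wage? yes] AND [not a Permitted Contractor (§3.6)? yes] → satisfied.
§3.10 — Supervised Worker: [Critical Staff Member (§3.7)? yes] AND [Class-B Hand (§3.13)? yes] AND [Certified Contractor (§3.9)? yes] → satisfied.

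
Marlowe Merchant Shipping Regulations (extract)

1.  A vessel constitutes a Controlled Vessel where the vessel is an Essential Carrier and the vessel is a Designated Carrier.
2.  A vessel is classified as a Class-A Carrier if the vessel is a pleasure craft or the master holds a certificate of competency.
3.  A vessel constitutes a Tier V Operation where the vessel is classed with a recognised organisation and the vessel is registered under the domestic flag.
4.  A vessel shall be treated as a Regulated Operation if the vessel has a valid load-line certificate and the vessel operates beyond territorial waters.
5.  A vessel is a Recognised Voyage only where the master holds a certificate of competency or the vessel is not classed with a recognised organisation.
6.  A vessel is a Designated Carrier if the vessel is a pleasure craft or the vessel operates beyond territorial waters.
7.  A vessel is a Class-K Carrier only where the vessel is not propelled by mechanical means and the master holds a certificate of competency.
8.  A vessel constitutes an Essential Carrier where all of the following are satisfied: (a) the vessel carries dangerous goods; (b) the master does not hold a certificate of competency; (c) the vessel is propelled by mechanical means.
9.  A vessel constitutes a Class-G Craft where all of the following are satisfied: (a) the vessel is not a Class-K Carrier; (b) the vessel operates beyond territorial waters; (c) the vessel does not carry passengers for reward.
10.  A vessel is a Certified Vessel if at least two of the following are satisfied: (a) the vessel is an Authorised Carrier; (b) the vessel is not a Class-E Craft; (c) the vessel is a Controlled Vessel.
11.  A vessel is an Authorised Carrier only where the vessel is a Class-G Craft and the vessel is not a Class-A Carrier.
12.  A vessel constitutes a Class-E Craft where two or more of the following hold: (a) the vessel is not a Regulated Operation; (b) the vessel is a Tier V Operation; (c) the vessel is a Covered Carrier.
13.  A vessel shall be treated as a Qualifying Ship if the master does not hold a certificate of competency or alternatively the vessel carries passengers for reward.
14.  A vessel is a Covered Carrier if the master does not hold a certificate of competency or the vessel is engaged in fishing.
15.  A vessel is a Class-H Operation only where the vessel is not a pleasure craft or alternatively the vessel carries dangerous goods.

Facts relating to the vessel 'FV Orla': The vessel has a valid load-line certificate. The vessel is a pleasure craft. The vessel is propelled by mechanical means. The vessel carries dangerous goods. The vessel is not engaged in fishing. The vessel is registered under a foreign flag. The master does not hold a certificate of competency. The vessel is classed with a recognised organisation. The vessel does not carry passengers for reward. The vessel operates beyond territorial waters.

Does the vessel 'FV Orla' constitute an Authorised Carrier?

No

Under paragraph 7: the vessel is not propelled by mechanical means? no; and the master holds a certificate of competency? no. So the vessel is not a Class-K Carrier.
Under paragraph 9: not a Class-K Carrier (paragraph 7)? yes; and the vessel operates beyond territorial waters? yes; and the vessel does not carry passengers for reward? yes. So the vessel is a Class-G Craft.
Under paragraph 2: the vessel is a pleasure craft? yes; or the master holds a certificate of competency? no. So the vessel is a Class-A Carrier.
Under paragraph 11: Class-G Craft (paragraph 9)? yes; and not a Class-A Carrier (paragraph 2)? no. So the vessel is not an Authorised Carrier.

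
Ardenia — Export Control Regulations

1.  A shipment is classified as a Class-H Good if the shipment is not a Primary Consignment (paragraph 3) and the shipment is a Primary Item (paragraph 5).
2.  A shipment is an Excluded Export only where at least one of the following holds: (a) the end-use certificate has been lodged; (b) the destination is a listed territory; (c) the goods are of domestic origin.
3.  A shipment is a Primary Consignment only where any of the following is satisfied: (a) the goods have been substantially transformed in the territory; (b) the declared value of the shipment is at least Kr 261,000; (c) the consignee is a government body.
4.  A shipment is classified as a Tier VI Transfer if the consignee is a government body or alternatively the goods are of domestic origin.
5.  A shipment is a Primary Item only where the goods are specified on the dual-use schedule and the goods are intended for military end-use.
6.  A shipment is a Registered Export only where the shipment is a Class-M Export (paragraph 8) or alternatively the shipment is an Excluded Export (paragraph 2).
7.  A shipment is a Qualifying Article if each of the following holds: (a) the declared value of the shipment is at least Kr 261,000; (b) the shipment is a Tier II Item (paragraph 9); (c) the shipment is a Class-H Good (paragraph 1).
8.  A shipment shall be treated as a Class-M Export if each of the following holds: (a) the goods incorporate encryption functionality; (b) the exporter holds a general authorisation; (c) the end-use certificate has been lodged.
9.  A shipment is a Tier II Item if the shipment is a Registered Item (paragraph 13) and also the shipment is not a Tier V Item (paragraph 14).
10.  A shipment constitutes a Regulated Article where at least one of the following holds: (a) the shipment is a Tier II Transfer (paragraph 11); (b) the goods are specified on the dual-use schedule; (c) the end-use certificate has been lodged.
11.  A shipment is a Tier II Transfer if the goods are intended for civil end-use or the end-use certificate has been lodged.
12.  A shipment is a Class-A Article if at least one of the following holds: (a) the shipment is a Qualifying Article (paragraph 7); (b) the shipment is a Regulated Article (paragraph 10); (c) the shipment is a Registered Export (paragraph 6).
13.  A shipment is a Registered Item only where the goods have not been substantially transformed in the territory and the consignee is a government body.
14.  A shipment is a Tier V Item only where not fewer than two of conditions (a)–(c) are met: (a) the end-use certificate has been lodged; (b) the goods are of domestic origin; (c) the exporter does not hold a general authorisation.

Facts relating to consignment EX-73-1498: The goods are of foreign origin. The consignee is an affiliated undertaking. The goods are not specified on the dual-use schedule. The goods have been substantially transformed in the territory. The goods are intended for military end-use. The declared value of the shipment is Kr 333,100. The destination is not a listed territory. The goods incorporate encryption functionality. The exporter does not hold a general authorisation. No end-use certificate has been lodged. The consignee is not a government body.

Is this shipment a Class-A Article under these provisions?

paragraph 13 — Registered Item: [the goods have not been substantially transformed in the territory? no] AND [the consignee is a government body? no] → not satisfied.
paragraph 14 — Tier V Item: the end-use certificate has been lodged? no; the goods are of domestic origin? no; the exporter does not hold a general authorisation? yes — 1 of 3 hold (need ≥2) → not satisfied.
paragraph 9 — Tier II Item: [Registered Item (paragraph 13)? no] AND [not a Tier V Item (paragraph 14)? yes] → not satisfied.
paragraph 3 — Primary Consignment: [the goods have been substantially transformed in the territory? yes] OR [declared value of the shipment: Kr 333,100 ≥ Kr 261,000? yes] OR [the consignee is a government body? no] → satisfied.
paragraph 5 — Primary Item: [the goods are specified on the dual-use schedule? no] AND [the goods are intended for military end-use? yes] → not satisfied.
paragraph 1 — Class-H Good: [not a Primary Consignment (paragraph 3)? no] AND [Primary Item (paragraph 5)? no] → not satisfied.
paragraph 7 — Qualifying Article: [declared value of the shipment: Kr 333,100 ≥ Kr 261,000? yes] AND [Tier II Item (paragraph 9)? no] AND [Class-H Good (paragraph 1)? no] → not satisfied.
paragraph 11 — Tier II Transfer: [the goods are intended for civil end-use? no] OR [the end-use certificate has been lodged? no] → not satisfied.
paragraph 10 — Regulated Article: [Tier II Transfer (paragraph 11)? no] OR [the goods are specified on the dual-use schedule? no] OR [the end-use certificate has been lodged? no] → not satisfied.
paragraph 8 — Class-M Export: [the goods incorporate encryption functionality? yes] AND [the exporter holds a general authorisation? no] AND [the end-use certificate has been lodged? no] → not satisfied.
paragraph 2 — Excluded Export: [the end-use certificate has been lodged? no] OR [the destination is a listed territory? no] OR [the goods are of domestic origin? no] → not satisfied.
paragraph 6 — Registered Export: [Class-M Export (paragraph 8)? no] OR [Excluded Export (paragraph 2)? no] → not satisfied.
paragraph 12 — Class-A Article: [Qualifying Article (paragraph 7)? no] OR [Regulated Article (paragraph 10)? no] OR [Registered Export (paragraph 6)? no] → not satisfied.

No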